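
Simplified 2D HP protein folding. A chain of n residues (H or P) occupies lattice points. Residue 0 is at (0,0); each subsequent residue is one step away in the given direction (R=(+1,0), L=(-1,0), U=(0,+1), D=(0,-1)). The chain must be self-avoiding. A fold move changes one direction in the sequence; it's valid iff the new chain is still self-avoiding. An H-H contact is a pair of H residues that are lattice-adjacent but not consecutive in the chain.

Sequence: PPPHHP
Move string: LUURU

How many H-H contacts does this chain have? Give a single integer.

Positions: [(0, 0), (-1, 0), (-1, 1), (-1, 2), (0, 2), (0, 3)]
No H-H contacts found.

Answer: 0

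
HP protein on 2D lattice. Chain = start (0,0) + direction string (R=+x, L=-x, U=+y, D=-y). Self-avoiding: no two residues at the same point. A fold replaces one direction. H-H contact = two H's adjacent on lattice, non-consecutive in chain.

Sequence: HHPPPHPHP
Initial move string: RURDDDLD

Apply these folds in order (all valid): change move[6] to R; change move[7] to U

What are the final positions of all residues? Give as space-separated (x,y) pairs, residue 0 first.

Initial moves: RURDDDLD
Fold: move[6]->R => RURDDDRD (positions: [(0, 0), (1, 0), (1, 1), (2, 1), (2, 0), (2, -1), (2, -2), (3, -2), (3, -3)])
Fold: move[7]->U => RURDDDRU (positions: [(0, 0), (1, 0), (1, 1), (2, 1), (2, 0), (2, -1), (2, -2), (3, -2), (3, -1)])

Answer: (0,0) (1,0) (1,1) (2,1) (2,0) (2,-1) (2,-2) (3,-2) (3,-1)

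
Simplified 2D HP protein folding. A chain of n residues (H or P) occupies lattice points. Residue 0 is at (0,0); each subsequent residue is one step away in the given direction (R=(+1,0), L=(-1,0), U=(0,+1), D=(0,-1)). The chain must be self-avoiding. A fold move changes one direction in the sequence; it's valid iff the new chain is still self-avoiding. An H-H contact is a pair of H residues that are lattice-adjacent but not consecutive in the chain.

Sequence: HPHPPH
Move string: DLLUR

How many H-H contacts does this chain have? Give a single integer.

Answer: 2

Derivation:
Positions: [(0, 0), (0, -1), (-1, -1), (-2, -1), (-2, 0), (-1, 0)]
H-H contact: residue 0 @(0,0) - residue 5 @(-1, 0)
H-H contact: residue 2 @(-1,-1) - residue 5 @(-1, 0)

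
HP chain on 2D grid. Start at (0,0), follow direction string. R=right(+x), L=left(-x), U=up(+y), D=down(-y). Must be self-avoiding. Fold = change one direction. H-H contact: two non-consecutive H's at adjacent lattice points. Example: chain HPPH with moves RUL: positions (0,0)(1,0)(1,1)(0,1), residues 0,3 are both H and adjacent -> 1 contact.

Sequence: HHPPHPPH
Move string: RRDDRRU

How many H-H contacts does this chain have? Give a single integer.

Answer: 0

Derivation:
Positions: [(0, 0), (1, 0), (2, 0), (2, -1), (2, -2), (3, -2), (4, -2), (4, -1)]
No H-H contacts found.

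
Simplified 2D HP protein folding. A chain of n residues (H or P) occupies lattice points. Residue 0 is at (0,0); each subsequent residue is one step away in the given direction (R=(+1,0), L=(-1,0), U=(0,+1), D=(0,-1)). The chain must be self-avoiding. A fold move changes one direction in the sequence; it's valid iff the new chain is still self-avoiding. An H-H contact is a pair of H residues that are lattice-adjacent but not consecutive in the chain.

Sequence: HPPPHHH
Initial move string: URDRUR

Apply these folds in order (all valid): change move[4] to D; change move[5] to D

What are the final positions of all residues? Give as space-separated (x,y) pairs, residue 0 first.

Answer: (0,0) (0,1) (1,1) (1,0) (2,0) (2,-1) (2,-2)

Derivation:
Initial moves: URDRUR
Fold: move[4]->D => URDRDR (positions: [(0, 0), (0, 1), (1, 1), (1, 0), (2, 0), (2, -1), (3, -1)])
Fold: move[5]->D => URDRDD (positions: [(0, 0), (0, 1), (1, 1), (1, 0), (2, 0), (2, -1), (2, -2)])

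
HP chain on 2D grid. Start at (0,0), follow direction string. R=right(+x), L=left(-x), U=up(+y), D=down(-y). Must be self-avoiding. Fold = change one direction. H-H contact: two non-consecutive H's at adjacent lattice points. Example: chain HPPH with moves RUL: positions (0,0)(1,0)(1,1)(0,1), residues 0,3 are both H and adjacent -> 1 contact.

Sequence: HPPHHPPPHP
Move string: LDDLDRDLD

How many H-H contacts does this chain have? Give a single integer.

Answer: 0

Derivation:
Positions: [(0, 0), (-1, 0), (-1, -1), (-1, -2), (-2, -2), (-2, -3), (-1, -3), (-1, -4), (-2, -4), (-2, -5)]
No H-H contacts found.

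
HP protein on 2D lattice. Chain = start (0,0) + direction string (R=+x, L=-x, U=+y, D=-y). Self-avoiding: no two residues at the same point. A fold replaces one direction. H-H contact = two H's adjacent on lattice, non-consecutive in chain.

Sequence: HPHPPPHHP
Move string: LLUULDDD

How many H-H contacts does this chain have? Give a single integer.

Positions: [(0, 0), (-1, 0), (-2, 0), (-2, 1), (-2, 2), (-3, 2), (-3, 1), (-3, 0), (-3, -1)]
H-H contact: residue 2 @(-2,0) - residue 7 @(-3, 0)

Answer: 1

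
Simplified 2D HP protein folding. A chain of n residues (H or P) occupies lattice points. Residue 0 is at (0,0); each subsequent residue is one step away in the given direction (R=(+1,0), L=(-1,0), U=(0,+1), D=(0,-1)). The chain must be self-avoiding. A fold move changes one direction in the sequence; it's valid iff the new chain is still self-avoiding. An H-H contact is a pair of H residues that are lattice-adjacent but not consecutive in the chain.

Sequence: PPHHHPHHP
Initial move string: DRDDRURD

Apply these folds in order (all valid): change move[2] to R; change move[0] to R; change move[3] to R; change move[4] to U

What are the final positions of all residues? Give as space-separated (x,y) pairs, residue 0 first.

Initial moves: DRDDRURD
Fold: move[2]->R => DRRDRURD (positions: [(0, 0), (0, -1), (1, -1), (2, -1), (2, -2), (3, -2), (3, -1), (4, -1), (4, -2)])
Fold: move[0]->R => RRRDRURD (positions: [(0, 0), (1, 0), (2, 0), (3, 0), (3, -1), (4, -1), (4, 0), (5, 0), (5, -1)])
Fold: move[3]->R => RRRRRURD (positions: [(0, 0), (1, 0), (2, 0), (3, 0), (4, 0), (5, 0), (5, 1), (6, 1), (6, 0)])
Fold: move[4]->U => RRRRUURD (positions: [(0, 0), (1, 0), (2, 0), (3, 0), (4, 0), (4, 1), (4, 2), (5, 2), (5, 1)])

Answer: (0,0) (1,0) (2,0) (3,0) (4,0) (4,1) (4,2) (5,2) (5,1)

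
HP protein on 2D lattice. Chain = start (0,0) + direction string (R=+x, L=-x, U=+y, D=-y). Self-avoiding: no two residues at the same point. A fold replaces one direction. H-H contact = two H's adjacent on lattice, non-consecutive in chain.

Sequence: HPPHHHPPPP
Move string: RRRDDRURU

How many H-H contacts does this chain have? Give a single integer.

Positions: [(0, 0), (1, 0), (2, 0), (3, 0), (3, -1), (3, -2), (4, -2), (4, -1), (5, -1), (5, 0)]
No H-H contacts found.

Answer: 0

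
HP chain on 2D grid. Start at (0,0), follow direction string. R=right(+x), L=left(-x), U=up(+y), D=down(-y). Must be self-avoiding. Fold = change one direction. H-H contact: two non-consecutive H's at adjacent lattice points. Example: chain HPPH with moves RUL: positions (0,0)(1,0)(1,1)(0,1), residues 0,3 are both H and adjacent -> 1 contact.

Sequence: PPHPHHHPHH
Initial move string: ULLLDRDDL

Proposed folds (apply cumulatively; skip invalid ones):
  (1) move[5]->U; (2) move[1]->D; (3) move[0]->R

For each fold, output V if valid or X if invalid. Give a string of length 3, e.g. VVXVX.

Answer: XXX

Derivation:
Initial: ULLLDRDDL -> [(0, 0), (0, 1), (-1, 1), (-2, 1), (-3, 1), (-3, 0), (-2, 0), (-2, -1), (-2, -2), (-3, -2)]
Fold 1: move[5]->U => ULLLDUDDL INVALID (collision), skipped
Fold 2: move[1]->D => UDLLDRDDL INVALID (collision), skipped
Fold 3: move[0]->R => RLLLDRDDL INVALID (collision), skipped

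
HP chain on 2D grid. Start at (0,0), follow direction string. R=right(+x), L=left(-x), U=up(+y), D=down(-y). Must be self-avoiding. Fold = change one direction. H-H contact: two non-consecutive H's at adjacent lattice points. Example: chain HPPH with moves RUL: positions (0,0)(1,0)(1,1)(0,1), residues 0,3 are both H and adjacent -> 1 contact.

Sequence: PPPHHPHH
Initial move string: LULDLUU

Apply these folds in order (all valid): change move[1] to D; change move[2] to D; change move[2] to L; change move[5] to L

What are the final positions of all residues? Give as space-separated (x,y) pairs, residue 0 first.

Answer: (0,0) (-1,0) (-1,-1) (-2,-1) (-2,-2) (-3,-2) (-4,-2) (-4,-1)

Derivation:
Initial moves: LULDLUU
Fold: move[1]->D => LDLDLUU (positions: [(0, 0), (-1, 0), (-1, -1), (-2, -1), (-2, -2), (-3, -2), (-3, -1), (-3, 0)])
Fold: move[2]->D => LDDDLUU (positions: [(0, 0), (-1, 0), (-1, -1), (-1, -2), (-1, -3), (-2, -3), (-2, -2), (-2, -1)])
Fold: move[2]->L => LDLDLUU (positions: [(0, 0), (-1, 0), (-1, -1), (-2, -1), (-2, -2), (-3, -2), (-3, -1), (-3, 0)])
Fold: move[5]->L => LDLDLLU (positions: [(0, 0), (-1, 0), (-1, -1), (-2, -1), (-2, -2), (-3, -2), (-4, -2), (-4, -1)])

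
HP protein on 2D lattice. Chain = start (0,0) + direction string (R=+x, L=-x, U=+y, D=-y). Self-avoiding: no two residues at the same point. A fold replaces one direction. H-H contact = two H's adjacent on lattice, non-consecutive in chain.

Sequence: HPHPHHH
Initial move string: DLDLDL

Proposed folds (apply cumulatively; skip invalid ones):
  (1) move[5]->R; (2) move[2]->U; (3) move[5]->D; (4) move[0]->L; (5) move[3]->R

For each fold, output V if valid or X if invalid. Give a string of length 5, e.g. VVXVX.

Answer: VXVVV

Derivation:
Initial: DLDLDL -> [(0, 0), (0, -1), (-1, -1), (-1, -2), (-2, -2), (-2, -3), (-3, -3)]
Fold 1: move[5]->R => DLDLDR VALID
Fold 2: move[2]->U => DLULDR INVALID (collision), skipped
Fold 3: move[5]->D => DLDLDD VALID
Fold 4: move[0]->L => LLDLDD VALID
Fold 5: move[3]->R => LLDRDD VALID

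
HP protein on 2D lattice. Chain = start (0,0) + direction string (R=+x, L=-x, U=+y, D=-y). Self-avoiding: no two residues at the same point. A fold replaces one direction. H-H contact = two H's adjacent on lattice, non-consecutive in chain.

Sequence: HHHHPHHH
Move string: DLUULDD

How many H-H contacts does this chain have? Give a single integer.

Answer: 3

Derivation:
Positions: [(0, 0), (0, -1), (-1, -1), (-1, 0), (-1, 1), (-2, 1), (-2, 0), (-2, -1)]
H-H contact: residue 0 @(0,0) - residue 3 @(-1, 0)
H-H contact: residue 2 @(-1,-1) - residue 7 @(-2, -1)
H-H contact: residue 3 @(-1,0) - residue 6 @(-2, 0)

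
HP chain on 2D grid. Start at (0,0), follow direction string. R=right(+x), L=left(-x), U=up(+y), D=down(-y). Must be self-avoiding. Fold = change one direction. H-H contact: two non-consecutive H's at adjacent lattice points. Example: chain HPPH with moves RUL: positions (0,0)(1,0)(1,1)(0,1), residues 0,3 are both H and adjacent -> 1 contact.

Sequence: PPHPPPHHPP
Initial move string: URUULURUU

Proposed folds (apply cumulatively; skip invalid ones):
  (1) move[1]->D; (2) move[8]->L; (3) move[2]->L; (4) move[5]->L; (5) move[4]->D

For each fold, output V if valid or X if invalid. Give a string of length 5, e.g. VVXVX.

Initial: URUULURUU -> [(0, 0), (0, 1), (1, 1), (1, 2), (1, 3), (0, 3), (0, 4), (1, 4), (1, 5), (1, 6)]
Fold 1: move[1]->D => UDUULURUU INVALID (collision), skipped
Fold 2: move[8]->L => URUULURUL VALID
Fold 3: move[2]->L => URLULURUL INVALID (collision), skipped
Fold 4: move[5]->L => URUULLRUL INVALID (collision), skipped
Fold 5: move[4]->D => URUUDURUL INVALID (collision), skipped

Answer: XVXXX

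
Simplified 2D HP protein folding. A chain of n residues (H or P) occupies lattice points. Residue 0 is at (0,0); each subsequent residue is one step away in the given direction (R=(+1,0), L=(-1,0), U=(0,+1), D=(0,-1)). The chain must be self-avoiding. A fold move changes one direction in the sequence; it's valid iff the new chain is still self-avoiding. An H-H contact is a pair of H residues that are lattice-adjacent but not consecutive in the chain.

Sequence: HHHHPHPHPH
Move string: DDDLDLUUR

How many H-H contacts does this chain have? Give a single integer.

Positions: [(0, 0), (0, -1), (0, -2), (0, -3), (-1, -3), (-1, -4), (-2, -4), (-2, -3), (-2, -2), (-1, -2)]
H-H contact: residue 2 @(0,-2) - residue 9 @(-1, -2)

Answer: 1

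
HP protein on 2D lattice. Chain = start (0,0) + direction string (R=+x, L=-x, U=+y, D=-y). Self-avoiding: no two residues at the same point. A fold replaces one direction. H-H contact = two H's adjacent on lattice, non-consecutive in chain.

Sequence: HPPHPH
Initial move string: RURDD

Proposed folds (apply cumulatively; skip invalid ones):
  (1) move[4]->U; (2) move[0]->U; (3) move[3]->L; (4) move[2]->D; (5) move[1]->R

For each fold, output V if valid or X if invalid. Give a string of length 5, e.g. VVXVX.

Answer: XVXXV

Derivation:
Initial: RURDD -> [(0, 0), (1, 0), (1, 1), (2, 1), (2, 0), (2, -1)]
Fold 1: move[4]->U => RURDU INVALID (collision), skipped
Fold 2: move[0]->U => UURDD VALID
Fold 3: move[3]->L => UURLD INVALID (collision), skipped
Fold 4: move[2]->D => UUDDD INVALID (collision), skipped
Fold 5: move[1]->R => URRDD VALID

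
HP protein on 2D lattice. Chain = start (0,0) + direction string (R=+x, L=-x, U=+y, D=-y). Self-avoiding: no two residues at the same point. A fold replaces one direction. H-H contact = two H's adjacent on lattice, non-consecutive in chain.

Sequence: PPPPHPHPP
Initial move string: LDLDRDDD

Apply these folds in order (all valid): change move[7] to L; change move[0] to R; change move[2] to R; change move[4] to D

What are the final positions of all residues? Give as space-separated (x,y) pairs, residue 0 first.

Answer: (0,0) (1,0) (1,-1) (2,-1) (2,-2) (2,-3) (2,-4) (2,-5) (1,-5)

Derivation:
Initial moves: LDLDRDDD
Fold: move[7]->L => LDLDRDDL (positions: [(0, 0), (-1, 0), (-1, -1), (-2, -1), (-2, -2), (-1, -2), (-1, -3), (-1, -4), (-2, -4)])
Fold: move[0]->R => RDLDRDDL (positions: [(0, 0), (1, 0), (1, -1), (0, -1), (0, -2), (1, -2), (1, -3), (1, -4), (0, -4)])
Fold: move[2]->R => RDRDRDDL (positions: [(0, 0), (1, 0), (1, -1), (2, -1), (2, -2), (3, -2), (3, -3), (3, -4), (2, -4)])
Fold: move[4]->D => RDRDDDDL (positions: [(0, 0), (1, 0), (1, -1), (2, -1), (2, -2), (2, -3), (2, -4), (2, -5), (1, -5)])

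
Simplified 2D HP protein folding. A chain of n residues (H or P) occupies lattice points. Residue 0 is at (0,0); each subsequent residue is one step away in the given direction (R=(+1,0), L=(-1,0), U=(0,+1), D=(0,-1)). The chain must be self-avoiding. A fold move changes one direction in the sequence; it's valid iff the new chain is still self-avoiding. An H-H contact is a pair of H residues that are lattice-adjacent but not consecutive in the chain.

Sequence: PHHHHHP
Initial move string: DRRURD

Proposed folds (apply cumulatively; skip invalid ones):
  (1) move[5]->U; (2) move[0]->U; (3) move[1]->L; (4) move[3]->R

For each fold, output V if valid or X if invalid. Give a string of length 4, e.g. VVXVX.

Initial: DRRURD -> [(0, 0), (0, -1), (1, -1), (2, -1), (2, 0), (3, 0), (3, -1)]
Fold 1: move[5]->U => DRRURU VALID
Fold 2: move[0]->U => URRURU VALID
Fold 3: move[1]->L => ULRURU INVALID (collision), skipped
Fold 4: move[3]->R => URRRRU VALID

Answer: VVXV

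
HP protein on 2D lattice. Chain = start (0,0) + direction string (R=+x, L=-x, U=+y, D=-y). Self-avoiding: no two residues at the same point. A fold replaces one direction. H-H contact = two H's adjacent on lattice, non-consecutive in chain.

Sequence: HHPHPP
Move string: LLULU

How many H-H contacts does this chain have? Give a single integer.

Answer: 0

Derivation:
Positions: [(0, 0), (-1, 0), (-2, 0), (-2, 1), (-3, 1), (-3, 2)]
No H-H contacts found.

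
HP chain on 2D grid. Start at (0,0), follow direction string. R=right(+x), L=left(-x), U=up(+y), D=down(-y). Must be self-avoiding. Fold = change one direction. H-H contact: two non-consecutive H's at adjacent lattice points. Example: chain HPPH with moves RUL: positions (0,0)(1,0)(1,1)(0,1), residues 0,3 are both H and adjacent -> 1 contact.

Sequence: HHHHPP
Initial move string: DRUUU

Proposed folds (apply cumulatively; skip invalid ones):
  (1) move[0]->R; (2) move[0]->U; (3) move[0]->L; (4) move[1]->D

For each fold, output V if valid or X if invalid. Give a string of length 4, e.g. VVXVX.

Answer: VVXX

Derivation:
Initial: DRUUU -> [(0, 0), (0, -1), (1, -1), (1, 0), (1, 1), (1, 2)]
Fold 1: move[0]->R => RRUUU VALID
Fold 2: move[0]->U => URUUU VALID
Fold 3: move[0]->L => LRUUU INVALID (collision), skipped
Fold 4: move[1]->D => UDUUU INVALID (collision), skipped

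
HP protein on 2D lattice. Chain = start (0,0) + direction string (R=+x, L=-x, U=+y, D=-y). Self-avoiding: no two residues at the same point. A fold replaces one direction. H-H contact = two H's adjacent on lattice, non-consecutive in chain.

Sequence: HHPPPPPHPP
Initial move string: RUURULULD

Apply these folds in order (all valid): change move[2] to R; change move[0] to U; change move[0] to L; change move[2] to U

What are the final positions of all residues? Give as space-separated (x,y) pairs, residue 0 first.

Answer: (0,0) (-1,0) (-1,1) (-1,2) (0,2) (0,3) (-1,3) (-1,4) (-2,4) (-2,3)

Derivation:
Initial moves: RUURULULD
Fold: move[2]->R => RURRULULD (positions: [(0, 0), (1, 0), (1, 1), (2, 1), (3, 1), (3, 2), (2, 2), (2, 3), (1, 3), (1, 2)])
Fold: move[0]->U => UURRULULD (positions: [(0, 0), (0, 1), (0, 2), (1, 2), (2, 2), (2, 3), (1, 3), (1, 4), (0, 4), (0, 3)])
Fold: move[0]->L => LURRULULD (positions: [(0, 0), (-1, 0), (-1, 1), (0, 1), (1, 1), (1, 2), (0, 2), (0, 3), (-1, 3), (-1, 2)])
Fold: move[2]->U => LUURULULD (positions: [(0, 0), (-1, 0), (-1, 1), (-1, 2), (0, 2), (0, 3), (-1, 3), (-1, 4), (-2, 4), (-2, 3)])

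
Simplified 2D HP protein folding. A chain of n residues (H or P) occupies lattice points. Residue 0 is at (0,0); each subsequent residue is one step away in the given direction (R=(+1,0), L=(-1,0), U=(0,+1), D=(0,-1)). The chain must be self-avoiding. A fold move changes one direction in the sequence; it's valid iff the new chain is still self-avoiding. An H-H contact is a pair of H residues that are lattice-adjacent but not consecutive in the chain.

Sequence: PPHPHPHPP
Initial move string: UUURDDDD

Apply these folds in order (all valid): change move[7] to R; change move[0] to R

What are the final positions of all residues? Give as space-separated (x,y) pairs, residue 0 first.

Initial moves: UUURDDDD
Fold: move[7]->R => UUURDDDR (positions: [(0, 0), (0, 1), (0, 2), (0, 3), (1, 3), (1, 2), (1, 1), (1, 0), (2, 0)])
Fold: move[0]->R => RUURDDDR (positions: [(0, 0), (1, 0), (1, 1), (1, 2), (2, 2), (2, 1), (2, 0), (2, -1), (3, -1)])

Answer: (0,0) (1,0) (1,1) (1,2) (2,2) (2,1) (2,0) (2,-1) (3,-1)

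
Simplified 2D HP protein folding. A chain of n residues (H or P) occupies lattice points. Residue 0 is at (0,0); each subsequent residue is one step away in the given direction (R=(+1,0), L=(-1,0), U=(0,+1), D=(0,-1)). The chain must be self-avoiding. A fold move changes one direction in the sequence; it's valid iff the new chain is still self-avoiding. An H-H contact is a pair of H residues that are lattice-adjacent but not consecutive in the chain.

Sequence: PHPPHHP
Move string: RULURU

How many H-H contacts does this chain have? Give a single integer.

Positions: [(0, 0), (1, 0), (1, 1), (0, 1), (0, 2), (1, 2), (1, 3)]
No H-H contacts found.

Answer: 0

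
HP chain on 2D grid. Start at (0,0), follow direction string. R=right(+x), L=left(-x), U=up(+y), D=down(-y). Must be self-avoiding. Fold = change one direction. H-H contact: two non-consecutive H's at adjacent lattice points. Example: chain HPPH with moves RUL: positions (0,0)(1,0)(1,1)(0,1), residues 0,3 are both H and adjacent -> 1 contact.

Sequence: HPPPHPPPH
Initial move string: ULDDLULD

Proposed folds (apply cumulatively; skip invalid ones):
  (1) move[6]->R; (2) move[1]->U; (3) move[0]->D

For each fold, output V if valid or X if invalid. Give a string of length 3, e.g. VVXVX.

Answer: XXV

Derivation:
Initial: ULDDLULD -> [(0, 0), (0, 1), (-1, 1), (-1, 0), (-1, -1), (-2, -1), (-2, 0), (-3, 0), (-3, -1)]
Fold 1: move[6]->R => ULDDLURD INVALID (collision), skipped
Fold 2: move[1]->U => UUDDLULD INVALID (collision), skipped
Fold 3: move[0]->D => DLDDLULD VALID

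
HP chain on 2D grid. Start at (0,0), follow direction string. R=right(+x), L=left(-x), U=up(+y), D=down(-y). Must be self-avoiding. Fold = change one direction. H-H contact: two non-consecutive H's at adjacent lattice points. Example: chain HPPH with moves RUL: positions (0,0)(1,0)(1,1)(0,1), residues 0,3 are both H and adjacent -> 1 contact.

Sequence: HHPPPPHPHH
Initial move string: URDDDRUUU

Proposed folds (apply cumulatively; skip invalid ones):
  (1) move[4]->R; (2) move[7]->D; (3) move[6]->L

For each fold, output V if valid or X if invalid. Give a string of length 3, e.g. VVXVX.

Answer: VXX

Derivation:
Initial: URDDDRUUU -> [(0, 0), (0, 1), (1, 1), (1, 0), (1, -1), (1, -2), (2, -2), (2, -1), (2, 0), (2, 1)]
Fold 1: move[4]->R => URDDRRUUU VALID
Fold 2: move[7]->D => URDDRRUDU INVALID (collision), skipped
Fold 3: move[6]->L => URDDRRLUU INVALID (collision), skipped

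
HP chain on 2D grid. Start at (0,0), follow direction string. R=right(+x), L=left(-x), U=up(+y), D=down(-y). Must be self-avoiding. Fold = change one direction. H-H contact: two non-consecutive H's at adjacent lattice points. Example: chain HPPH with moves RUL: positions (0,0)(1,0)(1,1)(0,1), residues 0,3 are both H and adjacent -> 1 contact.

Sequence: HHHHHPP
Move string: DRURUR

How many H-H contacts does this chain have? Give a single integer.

Positions: [(0, 0), (0, -1), (1, -1), (1, 0), (2, 0), (2, 1), (3, 1)]
H-H contact: residue 0 @(0,0) - residue 3 @(1, 0)

Answer: 1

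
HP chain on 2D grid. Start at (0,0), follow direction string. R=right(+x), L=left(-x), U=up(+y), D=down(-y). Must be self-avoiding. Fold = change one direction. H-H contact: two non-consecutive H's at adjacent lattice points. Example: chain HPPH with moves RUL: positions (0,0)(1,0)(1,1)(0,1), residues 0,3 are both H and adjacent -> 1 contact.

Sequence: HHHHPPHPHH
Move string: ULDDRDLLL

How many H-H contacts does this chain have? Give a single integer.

Answer: 1

Derivation:
Positions: [(0, 0), (0, 1), (-1, 1), (-1, 0), (-1, -1), (0, -1), (0, -2), (-1, -2), (-2, -2), (-3, -2)]
H-H contact: residue 0 @(0,0) - residue 3 @(-1, 0)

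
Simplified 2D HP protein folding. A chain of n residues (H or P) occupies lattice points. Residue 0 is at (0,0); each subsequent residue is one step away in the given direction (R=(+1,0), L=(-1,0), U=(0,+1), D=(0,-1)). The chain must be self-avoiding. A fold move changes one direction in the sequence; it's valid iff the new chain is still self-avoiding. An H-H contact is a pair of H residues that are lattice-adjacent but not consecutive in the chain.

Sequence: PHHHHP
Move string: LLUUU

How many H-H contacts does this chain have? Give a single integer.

Positions: [(0, 0), (-1, 0), (-2, 0), (-2, 1), (-2, 2), (-2, 3)]
No H-H contacts found.

Answer: 0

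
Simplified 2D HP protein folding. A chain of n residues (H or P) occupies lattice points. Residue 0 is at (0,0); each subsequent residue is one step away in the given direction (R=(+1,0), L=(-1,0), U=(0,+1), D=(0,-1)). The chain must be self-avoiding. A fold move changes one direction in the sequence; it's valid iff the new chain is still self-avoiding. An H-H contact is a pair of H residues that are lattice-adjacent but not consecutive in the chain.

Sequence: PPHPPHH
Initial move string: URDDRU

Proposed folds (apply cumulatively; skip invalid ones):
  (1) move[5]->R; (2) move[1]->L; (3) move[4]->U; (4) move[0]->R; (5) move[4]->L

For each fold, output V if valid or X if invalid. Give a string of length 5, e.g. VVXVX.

Answer: VVXXX

Derivation:
Initial: URDDRU -> [(0, 0), (0, 1), (1, 1), (1, 0), (1, -1), (2, -1), (2, 0)]
Fold 1: move[5]->R => URDDRR VALID
Fold 2: move[1]->L => ULDDRR VALID
Fold 3: move[4]->U => ULDDUR INVALID (collision), skipped
Fold 4: move[0]->R => RLDDRR INVALID (collision), skipped
Fold 5: move[4]->L => ULDDLR INVALID (collision), skipped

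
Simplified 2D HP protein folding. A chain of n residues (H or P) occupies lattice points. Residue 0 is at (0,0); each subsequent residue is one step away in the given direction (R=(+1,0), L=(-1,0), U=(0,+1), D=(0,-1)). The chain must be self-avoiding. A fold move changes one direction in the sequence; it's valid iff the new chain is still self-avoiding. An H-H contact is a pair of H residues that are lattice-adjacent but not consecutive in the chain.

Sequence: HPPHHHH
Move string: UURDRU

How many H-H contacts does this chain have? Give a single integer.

Answer: 1

Derivation:
Positions: [(0, 0), (0, 1), (0, 2), (1, 2), (1, 1), (2, 1), (2, 2)]
H-H contact: residue 3 @(1,2) - residue 6 @(2, 2)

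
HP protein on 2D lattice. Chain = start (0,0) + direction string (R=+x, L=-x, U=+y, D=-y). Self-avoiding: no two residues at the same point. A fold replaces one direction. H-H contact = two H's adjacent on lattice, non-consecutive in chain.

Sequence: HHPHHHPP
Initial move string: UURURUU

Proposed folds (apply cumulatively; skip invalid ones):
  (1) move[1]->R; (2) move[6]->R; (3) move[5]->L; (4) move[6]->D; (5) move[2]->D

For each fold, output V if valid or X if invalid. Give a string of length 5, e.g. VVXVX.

Initial: UURURUU -> [(0, 0), (0, 1), (0, 2), (1, 2), (1, 3), (2, 3), (2, 4), (2, 5)]
Fold 1: move[1]->R => URRURUU VALID
Fold 2: move[6]->R => URRURUR VALID
Fold 3: move[5]->L => URRURLR INVALID (collision), skipped
Fold 4: move[6]->D => URRURUD INVALID (collision), skipped
Fold 5: move[2]->D => URDURUR INVALID (collision), skipped

Answer: VVXXX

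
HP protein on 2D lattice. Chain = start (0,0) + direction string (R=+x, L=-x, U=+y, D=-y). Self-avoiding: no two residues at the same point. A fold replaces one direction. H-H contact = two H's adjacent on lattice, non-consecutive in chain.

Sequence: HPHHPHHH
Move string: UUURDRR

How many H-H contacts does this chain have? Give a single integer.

Positions: [(0, 0), (0, 1), (0, 2), (0, 3), (1, 3), (1, 2), (2, 2), (3, 2)]
H-H contact: residue 2 @(0,2) - residue 5 @(1, 2)

Answer: 1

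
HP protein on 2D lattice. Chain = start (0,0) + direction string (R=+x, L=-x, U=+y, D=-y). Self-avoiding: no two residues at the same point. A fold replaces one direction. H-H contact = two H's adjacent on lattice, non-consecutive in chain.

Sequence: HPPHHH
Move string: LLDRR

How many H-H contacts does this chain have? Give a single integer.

Answer: 1

Derivation:
Positions: [(0, 0), (-1, 0), (-2, 0), (-2, -1), (-1, -1), (0, -1)]
H-H contact: residue 0 @(0,0) - residue 5 @(0, -1)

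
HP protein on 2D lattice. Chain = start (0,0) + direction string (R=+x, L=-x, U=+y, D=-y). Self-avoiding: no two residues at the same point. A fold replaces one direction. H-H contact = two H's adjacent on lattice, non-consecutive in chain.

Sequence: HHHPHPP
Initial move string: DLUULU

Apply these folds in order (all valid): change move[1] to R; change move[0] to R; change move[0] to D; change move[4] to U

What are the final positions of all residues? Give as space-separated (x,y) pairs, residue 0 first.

Initial moves: DLUULU
Fold: move[1]->R => DRUULU (positions: [(0, 0), (0, -1), (1, -1), (1, 0), (1, 1), (0, 1), (0, 2)])
Fold: move[0]->R => RRUULU (positions: [(0, 0), (1, 0), (2, 0), (2, 1), (2, 2), (1, 2), (1, 3)])
Fold: move[0]->D => DRUULU (positions: [(0, 0), (0, -1), (1, -1), (1, 0), (1, 1), (0, 1), (0, 2)])
Fold: move[4]->U => DRUUUU (positions: [(0, 0), (0, -1), (1, -1), (1, 0), (1, 1), (1, 2), (1, 3)])

Answer: (0,0) (0,-1) (1,-1) (1,0) (1,1) (1,2) (1,3)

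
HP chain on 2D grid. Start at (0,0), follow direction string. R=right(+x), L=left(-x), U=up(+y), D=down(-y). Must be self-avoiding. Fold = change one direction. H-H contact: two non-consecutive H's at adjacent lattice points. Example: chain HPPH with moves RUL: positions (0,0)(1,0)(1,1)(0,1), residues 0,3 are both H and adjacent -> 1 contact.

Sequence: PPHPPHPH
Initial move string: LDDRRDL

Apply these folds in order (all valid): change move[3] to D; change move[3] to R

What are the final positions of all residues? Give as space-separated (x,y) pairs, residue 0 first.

Initial moves: LDDRRDL
Fold: move[3]->D => LDDDRDL (positions: [(0, 0), (-1, 0), (-1, -1), (-1, -2), (-1, -3), (0, -3), (0, -4), (-1, -4)])
Fold: move[3]->R => LDDRRDL (positions: [(0, 0), (-1, 0), (-1, -1), (-1, -2), (0, -2), (1, -2), (1, -3), (0, -3)])

Answer: (0,0) (-1,0) (-1,-1) (-1,-2) (0,-2) (1,-2) (1,-3) (0,-3)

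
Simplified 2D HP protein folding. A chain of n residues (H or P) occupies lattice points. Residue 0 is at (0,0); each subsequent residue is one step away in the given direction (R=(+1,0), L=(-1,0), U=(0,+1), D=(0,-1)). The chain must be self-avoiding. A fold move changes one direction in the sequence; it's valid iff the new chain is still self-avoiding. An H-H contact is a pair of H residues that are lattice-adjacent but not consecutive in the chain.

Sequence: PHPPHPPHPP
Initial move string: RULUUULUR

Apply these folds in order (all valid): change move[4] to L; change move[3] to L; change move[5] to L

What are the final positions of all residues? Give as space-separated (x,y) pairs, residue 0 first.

Initial moves: RULUUULUR
Fold: move[4]->L => RULULULUR (positions: [(0, 0), (1, 0), (1, 1), (0, 1), (0, 2), (-1, 2), (-1, 3), (-2, 3), (-2, 4), (-1, 4)])
Fold: move[3]->L => RULLLULUR (positions: [(0, 0), (1, 0), (1, 1), (0, 1), (-1, 1), (-2, 1), (-2, 2), (-3, 2), (-3, 3), (-2, 3)])
Fold: move[5]->L => RULLLLLUR (positions: [(0, 0), (1, 0), (1, 1), (0, 1), (-1, 1), (-2, 1), (-3, 1), (-4, 1), (-4, 2), (-3, 2)])

Answer: (0,0) (1,0) (1,1) (0,1) (-1,1) (-2,1) (-3,1) (-4,1) (-4,2) (-3,2)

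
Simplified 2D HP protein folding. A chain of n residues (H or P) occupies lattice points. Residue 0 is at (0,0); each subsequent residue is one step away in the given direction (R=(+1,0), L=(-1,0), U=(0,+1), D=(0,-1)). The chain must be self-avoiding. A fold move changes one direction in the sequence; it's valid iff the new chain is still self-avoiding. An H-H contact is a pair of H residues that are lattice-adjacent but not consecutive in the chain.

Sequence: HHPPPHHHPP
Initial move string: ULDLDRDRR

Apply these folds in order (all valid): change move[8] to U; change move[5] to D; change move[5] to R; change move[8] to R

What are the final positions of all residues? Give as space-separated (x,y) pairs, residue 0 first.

Answer: (0,0) (0,1) (-1,1) (-1,0) (-2,0) (-2,-1) (-1,-1) (-1,-2) (0,-2) (1,-2)

Derivation:
Initial moves: ULDLDRDRR
Fold: move[8]->U => ULDLDRDRU (positions: [(0, 0), (0, 1), (-1, 1), (-1, 0), (-2, 0), (-2, -1), (-1, -1), (-1, -2), (0, -2), (0, -1)])
Fold: move[5]->D => ULDLDDDRU (positions: [(0, 0), (0, 1), (-1, 1), (-1, 0), (-2, 0), (-2, -1), (-2, -2), (-2, -3), (-1, -3), (-1, -2)])
Fold: move[5]->R => ULDLDRDRU (positions: [(0, 0), (0, 1), (-1, 1), (-1, 0), (-2, 0), (-2, -1), (-1, -1), (-1, -2), (0, -2), (0, -1)])
Fold: move[8]->R => ULDLDRDRR (positions: [(0, 0), (0, 1), (-1, 1), (-1, 0), (-2, 0), (-2, -1), (-1, -1), (-1, -2), (0, -2), (1, -2)])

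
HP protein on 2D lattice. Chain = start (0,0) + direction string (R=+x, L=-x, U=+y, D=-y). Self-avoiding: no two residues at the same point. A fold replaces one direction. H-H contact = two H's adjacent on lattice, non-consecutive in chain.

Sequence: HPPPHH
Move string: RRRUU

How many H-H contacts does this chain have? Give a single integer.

Positions: [(0, 0), (1, 0), (2, 0), (3, 0), (3, 1), (3, 2)]
No H-H contacts found.

Answer: 0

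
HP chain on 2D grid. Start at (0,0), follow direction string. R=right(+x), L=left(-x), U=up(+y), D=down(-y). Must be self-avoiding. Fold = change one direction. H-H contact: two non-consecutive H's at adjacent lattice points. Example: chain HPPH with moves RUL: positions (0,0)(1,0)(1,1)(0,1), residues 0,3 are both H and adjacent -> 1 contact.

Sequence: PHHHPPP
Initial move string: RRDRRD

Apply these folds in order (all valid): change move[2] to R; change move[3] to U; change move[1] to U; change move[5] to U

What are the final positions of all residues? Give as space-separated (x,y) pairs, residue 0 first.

Initial moves: RRDRRD
Fold: move[2]->R => RRRRRD (positions: [(0, 0), (1, 0), (2, 0), (3, 0), (4, 0), (5, 0), (5, -1)])
Fold: move[3]->U => RRRURD (positions: [(0, 0), (1, 0), (2, 0), (3, 0), (3, 1), (4, 1), (4, 0)])
Fold: move[1]->U => RURURD (positions: [(0, 0), (1, 0), (1, 1), (2, 1), (2, 2), (3, 2), (3, 1)])
Fold: move[5]->U => RURURU (positions: [(0, 0), (1, 0), (1, 1), (2, 1), (2, 2), (3, 2), (3, 3)])

Answer: (0,0) (1,0) (1,1) (2,1) (2,2) (3,2) (3,3)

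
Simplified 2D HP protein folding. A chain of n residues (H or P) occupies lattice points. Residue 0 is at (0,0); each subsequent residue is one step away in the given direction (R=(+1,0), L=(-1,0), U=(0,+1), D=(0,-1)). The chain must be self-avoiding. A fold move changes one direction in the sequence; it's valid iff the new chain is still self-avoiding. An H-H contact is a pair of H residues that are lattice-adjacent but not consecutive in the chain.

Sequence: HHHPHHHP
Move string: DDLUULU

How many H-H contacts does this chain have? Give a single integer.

Answer: 2

Derivation:
Positions: [(0, 0), (0, -1), (0, -2), (-1, -2), (-1, -1), (-1, 0), (-2, 0), (-2, 1)]
H-H contact: residue 0 @(0,0) - residue 5 @(-1, 0)
H-H contact: residue 1 @(0,-1) - residue 4 @(-1, -1)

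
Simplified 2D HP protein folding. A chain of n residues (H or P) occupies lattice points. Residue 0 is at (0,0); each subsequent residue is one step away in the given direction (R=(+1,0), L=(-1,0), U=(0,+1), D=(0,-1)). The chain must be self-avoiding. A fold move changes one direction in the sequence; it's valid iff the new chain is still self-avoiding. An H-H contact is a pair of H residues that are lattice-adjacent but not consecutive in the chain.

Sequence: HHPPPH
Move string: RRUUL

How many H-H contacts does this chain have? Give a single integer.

Positions: [(0, 0), (1, 0), (2, 0), (2, 1), (2, 2), (1, 2)]
No H-H contacts found.

Answer: 0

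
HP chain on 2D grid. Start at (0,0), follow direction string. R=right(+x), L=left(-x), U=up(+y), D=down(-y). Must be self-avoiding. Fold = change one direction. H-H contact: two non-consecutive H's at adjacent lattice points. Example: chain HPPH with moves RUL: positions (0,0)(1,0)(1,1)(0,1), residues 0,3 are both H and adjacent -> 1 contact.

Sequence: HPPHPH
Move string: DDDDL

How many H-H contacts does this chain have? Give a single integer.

Answer: 0

Derivation:
Positions: [(0, 0), (0, -1), (0, -2), (0, -3), (0, -4), (-1, -4)]
No H-H contacts found.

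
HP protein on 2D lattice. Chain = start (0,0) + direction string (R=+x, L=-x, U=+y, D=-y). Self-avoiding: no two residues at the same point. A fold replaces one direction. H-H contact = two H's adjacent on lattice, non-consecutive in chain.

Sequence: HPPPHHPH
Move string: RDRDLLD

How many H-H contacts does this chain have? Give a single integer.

Answer: 0

Derivation:
Positions: [(0, 0), (1, 0), (1, -1), (2, -1), (2, -2), (1, -2), (0, -2), (0, -3)]
No H-H contacts found.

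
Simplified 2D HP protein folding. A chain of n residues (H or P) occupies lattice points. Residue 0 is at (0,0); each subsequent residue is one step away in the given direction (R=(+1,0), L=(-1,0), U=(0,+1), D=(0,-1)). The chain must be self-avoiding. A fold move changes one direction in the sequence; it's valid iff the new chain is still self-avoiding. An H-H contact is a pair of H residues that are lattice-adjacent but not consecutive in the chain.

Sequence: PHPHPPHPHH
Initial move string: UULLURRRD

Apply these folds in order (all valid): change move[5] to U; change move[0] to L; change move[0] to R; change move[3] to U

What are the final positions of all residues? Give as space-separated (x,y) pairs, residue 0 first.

Initial moves: UULLURRRD
Fold: move[5]->U => UULLUURRD (positions: [(0, 0), (0, 1), (0, 2), (-1, 2), (-2, 2), (-2, 3), (-2, 4), (-1, 4), (0, 4), (0, 3)])
Fold: move[0]->L => LULLUURRD (positions: [(0, 0), (-1, 0), (-1, 1), (-2, 1), (-3, 1), (-3, 2), (-3, 3), (-2, 3), (-1, 3), (-1, 2)])
Fold: move[0]->R => RULLUURRD (positions: [(0, 0), (1, 0), (1, 1), (0, 1), (-1, 1), (-1, 2), (-1, 3), (0, 3), (1, 3), (1, 2)])
Fold: move[3]->U => RULUUURRD (positions: [(0, 0), (1, 0), (1, 1), (0, 1), (0, 2), (0, 3), (0, 4), (1, 4), (2, 4), (2, 3)])

Answer: (0,0) (1,0) (1,1) (0,1) (0,2) (0,3) (0,4) (1,4) (2,4) (2,3)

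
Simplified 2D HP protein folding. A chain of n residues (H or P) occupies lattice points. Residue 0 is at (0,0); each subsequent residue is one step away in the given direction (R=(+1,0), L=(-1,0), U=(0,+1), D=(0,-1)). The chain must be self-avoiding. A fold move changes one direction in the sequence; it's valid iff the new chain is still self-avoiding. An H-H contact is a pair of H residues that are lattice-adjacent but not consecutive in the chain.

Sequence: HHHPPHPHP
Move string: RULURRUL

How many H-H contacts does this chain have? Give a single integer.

Answer: 1

Derivation:
Positions: [(0, 0), (1, 0), (1, 1), (0, 1), (0, 2), (1, 2), (2, 2), (2, 3), (1, 3)]
H-H contact: residue 2 @(1,1) - residue 5 @(1, 2)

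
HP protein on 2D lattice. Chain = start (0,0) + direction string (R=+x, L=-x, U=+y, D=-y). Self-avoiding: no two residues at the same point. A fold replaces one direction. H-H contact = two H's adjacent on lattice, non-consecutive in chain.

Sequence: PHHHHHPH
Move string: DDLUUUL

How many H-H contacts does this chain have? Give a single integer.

Answer: 1

Derivation:
Positions: [(0, 0), (0, -1), (0, -2), (-1, -2), (-1, -1), (-1, 0), (-1, 1), (-2, 1)]
H-H contact: residue 1 @(0,-1) - residue 4 @(-1, -1)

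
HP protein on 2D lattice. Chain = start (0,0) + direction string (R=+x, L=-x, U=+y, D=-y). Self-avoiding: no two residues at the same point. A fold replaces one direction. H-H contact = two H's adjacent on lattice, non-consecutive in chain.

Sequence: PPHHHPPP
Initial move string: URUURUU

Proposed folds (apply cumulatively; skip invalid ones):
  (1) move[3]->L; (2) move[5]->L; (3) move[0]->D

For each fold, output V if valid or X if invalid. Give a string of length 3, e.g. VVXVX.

Initial: URUURUU -> [(0, 0), (0, 1), (1, 1), (1, 2), (1, 3), (2, 3), (2, 4), (2, 5)]
Fold 1: move[3]->L => URULRUU INVALID (collision), skipped
Fold 2: move[5]->L => URUURLU INVALID (collision), skipped
Fold 3: move[0]->D => DRUURUU VALID

Answer: XXV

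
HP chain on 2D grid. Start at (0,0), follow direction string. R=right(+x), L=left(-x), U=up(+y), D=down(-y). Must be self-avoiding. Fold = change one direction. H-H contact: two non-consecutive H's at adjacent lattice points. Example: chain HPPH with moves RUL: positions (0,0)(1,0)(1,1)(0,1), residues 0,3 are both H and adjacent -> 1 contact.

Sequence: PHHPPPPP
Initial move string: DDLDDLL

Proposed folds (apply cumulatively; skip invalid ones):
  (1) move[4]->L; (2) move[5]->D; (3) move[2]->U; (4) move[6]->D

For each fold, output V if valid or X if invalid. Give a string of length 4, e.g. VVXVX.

Answer: VVXV

Derivation:
Initial: DDLDDLL -> [(0, 0), (0, -1), (0, -2), (-1, -2), (-1, -3), (-1, -4), (-2, -4), (-3, -4)]
Fold 1: move[4]->L => DDLDLLL VALID
Fold 2: move[5]->D => DDLDLDL VALID
Fold 3: move[2]->U => DDUDLDL INVALID (collision), skipped
Fold 4: move[6]->D => DDLDLDD VALID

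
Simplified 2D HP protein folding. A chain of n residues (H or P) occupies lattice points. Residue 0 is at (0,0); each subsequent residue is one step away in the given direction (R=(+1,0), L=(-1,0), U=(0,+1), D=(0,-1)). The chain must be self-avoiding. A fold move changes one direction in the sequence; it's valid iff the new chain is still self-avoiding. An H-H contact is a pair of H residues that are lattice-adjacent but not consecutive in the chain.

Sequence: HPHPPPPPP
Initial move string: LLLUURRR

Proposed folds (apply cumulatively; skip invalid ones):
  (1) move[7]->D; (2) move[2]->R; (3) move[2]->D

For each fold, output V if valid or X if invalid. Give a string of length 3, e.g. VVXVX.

Answer: VXX

Derivation:
Initial: LLLUURRR -> [(0, 0), (-1, 0), (-2, 0), (-3, 0), (-3, 1), (-3, 2), (-2, 2), (-1, 2), (0, 2)]
Fold 1: move[7]->D => LLLUURRD VALID
Fold 2: move[2]->R => LLRUURRD INVALID (collision), skipped
Fold 3: move[2]->D => LLDUURRD INVALID (collision), skipped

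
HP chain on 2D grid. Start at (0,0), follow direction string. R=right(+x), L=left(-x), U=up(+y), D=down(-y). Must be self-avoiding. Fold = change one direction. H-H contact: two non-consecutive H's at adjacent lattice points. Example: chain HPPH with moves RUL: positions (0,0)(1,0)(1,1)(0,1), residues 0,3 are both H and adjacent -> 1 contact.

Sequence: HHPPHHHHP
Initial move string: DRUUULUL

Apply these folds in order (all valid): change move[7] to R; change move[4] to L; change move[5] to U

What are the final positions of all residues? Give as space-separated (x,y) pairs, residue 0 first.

Answer: (0,0) (0,-1) (1,-1) (1,0) (1,1) (0,1) (0,2) (0,3) (1,3)

Derivation:
Initial moves: DRUUULUL
Fold: move[7]->R => DRUUULUR (positions: [(0, 0), (0, -1), (1, -1), (1, 0), (1, 1), (1, 2), (0, 2), (0, 3), (1, 3)])
Fold: move[4]->L => DRUULLUR (positions: [(0, 0), (0, -1), (1, -1), (1, 0), (1, 1), (0, 1), (-1, 1), (-1, 2), (0, 2)])
Fold: move[5]->U => DRUULUUR (positions: [(0, 0), (0, -1), (1, -1), (1, 0), (1, 1), (0, 1), (0, 2), (0, 3), (1, 3)])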